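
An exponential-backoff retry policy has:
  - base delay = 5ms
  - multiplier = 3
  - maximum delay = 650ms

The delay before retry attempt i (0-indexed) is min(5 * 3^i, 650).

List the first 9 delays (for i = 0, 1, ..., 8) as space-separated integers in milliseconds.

Computing each delay:
  i=0: min(5*3^0, 650) = 5
  i=1: min(5*3^1, 650) = 15
  i=2: min(5*3^2, 650) = 45
  i=3: min(5*3^3, 650) = 135
  i=4: min(5*3^4, 650) = 405
  i=5: min(5*3^5, 650) = 650
  i=6: min(5*3^6, 650) = 650
  i=7: min(5*3^7, 650) = 650
  i=8: min(5*3^8, 650) = 650

Answer: 5 15 45 135 405 650 650 650 650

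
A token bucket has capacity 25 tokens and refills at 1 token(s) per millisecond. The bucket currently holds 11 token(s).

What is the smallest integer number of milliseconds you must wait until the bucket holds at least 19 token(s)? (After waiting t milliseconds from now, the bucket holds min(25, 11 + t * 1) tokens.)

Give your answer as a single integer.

Answer: 8

Derivation:
Need 11 + t * 1 >= 19, so t >= 8/1.
Smallest integer t = ceil(8/1) = 8.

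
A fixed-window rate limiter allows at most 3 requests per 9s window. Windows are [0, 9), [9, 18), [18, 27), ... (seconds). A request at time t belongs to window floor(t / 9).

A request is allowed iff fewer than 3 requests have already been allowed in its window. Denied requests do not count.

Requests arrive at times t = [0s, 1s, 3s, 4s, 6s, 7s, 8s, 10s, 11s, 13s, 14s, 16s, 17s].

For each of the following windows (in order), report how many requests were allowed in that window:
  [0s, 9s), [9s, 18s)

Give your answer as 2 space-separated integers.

Answer: 3 3

Derivation:
Processing requests:
  req#1 t=0s (window 0): ALLOW
  req#2 t=1s (window 0): ALLOW
  req#3 t=3s (window 0): ALLOW
  req#4 t=4s (window 0): DENY
  req#5 t=6s (window 0): DENY
  req#6 t=7s (window 0): DENY
  req#7 t=8s (window 0): DENY
  req#8 t=10s (window 1): ALLOW
  req#9 t=11s (window 1): ALLOW
  req#10 t=13s (window 1): ALLOW
  req#11 t=14s (window 1): DENY
  req#12 t=16s (window 1): DENY
  req#13 t=17s (window 1): DENY

Allowed counts by window: 3 3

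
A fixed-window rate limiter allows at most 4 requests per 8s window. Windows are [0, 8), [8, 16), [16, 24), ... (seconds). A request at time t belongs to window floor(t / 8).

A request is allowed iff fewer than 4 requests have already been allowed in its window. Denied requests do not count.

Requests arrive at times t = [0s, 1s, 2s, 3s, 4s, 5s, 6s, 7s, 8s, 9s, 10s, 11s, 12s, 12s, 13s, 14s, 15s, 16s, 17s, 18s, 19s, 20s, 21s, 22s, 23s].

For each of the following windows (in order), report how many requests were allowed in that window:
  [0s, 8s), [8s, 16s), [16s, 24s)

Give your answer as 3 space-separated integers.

Processing requests:
  req#1 t=0s (window 0): ALLOW
  req#2 t=1s (window 0): ALLOW
  req#3 t=2s (window 0): ALLOW
  req#4 t=3s (window 0): ALLOW
  req#5 t=4s (window 0): DENY
  req#6 t=5s (window 0): DENY
  req#7 t=6s (window 0): DENY
  req#8 t=7s (window 0): DENY
  req#9 t=8s (window 1): ALLOW
  req#10 t=9s (window 1): ALLOW
  req#11 t=10s (window 1): ALLOW
  req#12 t=11s (window 1): ALLOW
  req#13 t=12s (window 1): DENY
  req#14 t=12s (window 1): DENY
  req#15 t=13s (window 1): DENY
  req#16 t=14s (window 1): DENY
  req#17 t=15s (window 1): DENY
  req#18 t=16s (window 2): ALLOW
  req#19 t=17s (window 2): ALLOW
  req#20 t=18s (window 2): ALLOW
  req#21 t=19s (window 2): ALLOW
  req#22 t=20s (window 2): DENY
  req#23 t=21s (window 2): DENY
  req#24 t=22s (window 2): DENY
  req#25 t=23s (window 2): DENY

Allowed counts by window: 4 4 4

Answer: 4 4 4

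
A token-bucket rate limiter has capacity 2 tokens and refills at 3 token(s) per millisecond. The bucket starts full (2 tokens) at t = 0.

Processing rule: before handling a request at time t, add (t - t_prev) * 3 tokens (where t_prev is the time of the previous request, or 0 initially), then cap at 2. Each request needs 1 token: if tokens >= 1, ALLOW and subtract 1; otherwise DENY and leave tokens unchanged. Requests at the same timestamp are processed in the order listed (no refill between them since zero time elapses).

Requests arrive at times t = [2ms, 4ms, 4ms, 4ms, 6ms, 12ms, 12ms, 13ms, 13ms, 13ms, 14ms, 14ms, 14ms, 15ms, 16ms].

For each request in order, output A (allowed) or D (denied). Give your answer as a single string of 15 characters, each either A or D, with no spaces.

Simulating step by step:
  req#1 t=2ms: ALLOW
  req#2 t=4ms: ALLOW
  req#3 t=4ms: ALLOW
  req#4 t=4ms: DENY
  req#5 t=6ms: ALLOW
  req#6 t=12ms: ALLOW
  req#7 t=12ms: ALLOW
  req#8 t=13ms: ALLOW
  req#9 t=13ms: ALLOW
  req#10 t=13ms: DENY
  req#11 t=14ms: ALLOW
  req#12 t=14ms: ALLOW
  req#13 t=14ms: DENY
  req#14 t=15ms: ALLOW
  req#15 t=16ms: ALLOW

Answer: AAADAAAAADAADAA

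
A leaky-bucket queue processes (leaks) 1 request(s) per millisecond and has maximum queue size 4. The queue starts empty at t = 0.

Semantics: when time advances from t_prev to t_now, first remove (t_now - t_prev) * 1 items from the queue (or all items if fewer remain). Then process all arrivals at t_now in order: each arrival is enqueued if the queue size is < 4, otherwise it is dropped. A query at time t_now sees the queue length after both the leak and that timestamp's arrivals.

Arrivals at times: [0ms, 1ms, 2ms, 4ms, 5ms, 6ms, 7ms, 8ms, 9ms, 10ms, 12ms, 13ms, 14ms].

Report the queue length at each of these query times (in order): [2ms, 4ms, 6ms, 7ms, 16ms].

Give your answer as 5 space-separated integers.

Queue lengths at query times:
  query t=2ms: backlog = 1
  query t=4ms: backlog = 1
  query t=6ms: backlog = 1
  query t=7ms: backlog = 1
  query t=16ms: backlog = 0

Answer: 1 1 1 1 0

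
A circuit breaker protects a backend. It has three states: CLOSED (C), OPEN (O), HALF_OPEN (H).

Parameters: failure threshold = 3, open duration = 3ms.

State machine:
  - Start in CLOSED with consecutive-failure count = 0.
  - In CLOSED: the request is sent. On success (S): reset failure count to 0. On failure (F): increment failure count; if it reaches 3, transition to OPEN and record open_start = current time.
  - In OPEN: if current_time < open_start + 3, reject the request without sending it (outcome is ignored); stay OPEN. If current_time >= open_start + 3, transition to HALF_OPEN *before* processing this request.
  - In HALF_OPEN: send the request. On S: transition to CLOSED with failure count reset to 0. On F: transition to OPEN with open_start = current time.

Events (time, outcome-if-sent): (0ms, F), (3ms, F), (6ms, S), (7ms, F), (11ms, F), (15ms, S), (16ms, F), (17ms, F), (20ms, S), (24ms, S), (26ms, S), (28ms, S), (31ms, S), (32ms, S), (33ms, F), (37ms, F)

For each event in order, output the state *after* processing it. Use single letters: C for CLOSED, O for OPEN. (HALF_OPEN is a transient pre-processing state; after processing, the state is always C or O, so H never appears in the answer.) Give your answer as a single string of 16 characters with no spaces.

Answer: CCCCCCCCCCCCCCCC

Derivation:
State after each event:
  event#1 t=0ms outcome=F: state=CLOSED
  event#2 t=3ms outcome=F: state=CLOSED
  event#3 t=6ms outcome=S: state=CLOSED
  event#4 t=7ms outcome=F: state=CLOSED
  event#5 t=11ms outcome=F: state=CLOSED
  event#6 t=15ms outcome=S: state=CLOSED
  event#7 t=16ms outcome=F: state=CLOSED
  event#8 t=17ms outcome=F: state=CLOSED
  event#9 t=20ms outcome=S: state=CLOSED
  event#10 t=24ms outcome=S: state=CLOSED
  event#11 t=26ms outcome=S: state=CLOSED
  event#12 t=28ms outcome=S: state=CLOSED
  event#13 t=31ms outcome=S: state=CLOSED
  event#14 t=32ms outcome=S: state=CLOSED
  event#15 t=33ms outcome=F: state=CLOSED
  event#16 t=37ms outcome=F: state=CLOSED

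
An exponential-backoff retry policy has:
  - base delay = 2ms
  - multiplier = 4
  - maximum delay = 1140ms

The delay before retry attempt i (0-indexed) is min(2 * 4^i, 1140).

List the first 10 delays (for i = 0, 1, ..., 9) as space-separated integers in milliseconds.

Computing each delay:
  i=0: min(2*4^0, 1140) = 2
  i=1: min(2*4^1, 1140) = 8
  i=2: min(2*4^2, 1140) = 32
  i=3: min(2*4^3, 1140) = 128
  i=4: min(2*4^4, 1140) = 512
  i=5: min(2*4^5, 1140) = 1140
  i=6: min(2*4^6, 1140) = 1140
  i=7: min(2*4^7, 1140) = 1140
  i=8: min(2*4^8, 1140) = 1140
  i=9: min(2*4^9, 1140) = 1140

Answer: 2 8 32 128 512 1140 1140 1140 1140 1140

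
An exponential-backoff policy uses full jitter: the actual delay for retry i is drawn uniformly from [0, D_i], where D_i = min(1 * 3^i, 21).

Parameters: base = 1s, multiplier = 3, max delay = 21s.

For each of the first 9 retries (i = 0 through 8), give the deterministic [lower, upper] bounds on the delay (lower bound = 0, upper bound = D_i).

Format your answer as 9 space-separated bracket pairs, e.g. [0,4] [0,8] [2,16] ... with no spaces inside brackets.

Answer: [0,1] [0,3] [0,9] [0,21] [0,21] [0,21] [0,21] [0,21] [0,21]

Derivation:
Computing bounds per retry:
  i=0: D_i=min(1*3^0,21)=1, bounds=[0,1]
  i=1: D_i=min(1*3^1,21)=3, bounds=[0,3]
  i=2: D_i=min(1*3^2,21)=9, bounds=[0,9]
  i=3: D_i=min(1*3^3,21)=21, bounds=[0,21]
  i=4: D_i=min(1*3^4,21)=21, bounds=[0,21]
  i=5: D_i=min(1*3^5,21)=21, bounds=[0,21]
  i=6: D_i=min(1*3^6,21)=21, bounds=[0,21]
  i=7: D_i=min(1*3^7,21)=21, bounds=[0,21]
  i=8: D_i=min(1*3^8,21)=21, bounds=[0,21]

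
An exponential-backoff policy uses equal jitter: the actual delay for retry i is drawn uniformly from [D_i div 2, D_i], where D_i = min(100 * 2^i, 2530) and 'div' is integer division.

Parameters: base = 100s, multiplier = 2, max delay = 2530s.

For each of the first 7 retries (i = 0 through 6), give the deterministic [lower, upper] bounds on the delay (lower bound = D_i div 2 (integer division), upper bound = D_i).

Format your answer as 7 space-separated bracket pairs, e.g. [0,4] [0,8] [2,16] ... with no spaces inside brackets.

Computing bounds per retry:
  i=0: D_i=min(100*2^0,2530)=100, bounds=[50,100]
  i=1: D_i=min(100*2^1,2530)=200, bounds=[100,200]
  i=2: D_i=min(100*2^2,2530)=400, bounds=[200,400]
  i=3: D_i=min(100*2^3,2530)=800, bounds=[400,800]
  i=4: D_i=min(100*2^4,2530)=1600, bounds=[800,1600]
  i=5: D_i=min(100*2^5,2530)=2530, bounds=[1265,2530]
  i=6: D_i=min(100*2^6,2530)=2530, bounds=[1265,2530]

Answer: [50,100] [100,200] [200,400] [400,800] [800,1600] [1265,2530] [1265,2530]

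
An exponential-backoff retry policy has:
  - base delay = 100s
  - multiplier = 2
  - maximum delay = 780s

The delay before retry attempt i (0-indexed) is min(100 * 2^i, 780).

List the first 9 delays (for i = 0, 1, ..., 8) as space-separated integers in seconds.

Computing each delay:
  i=0: min(100*2^0, 780) = 100
  i=1: min(100*2^1, 780) = 200
  i=2: min(100*2^2, 780) = 400
  i=3: min(100*2^3, 780) = 780
  i=4: min(100*2^4, 780) = 780
  i=5: min(100*2^5, 780) = 780
  i=6: min(100*2^6, 780) = 780
  i=7: min(100*2^7, 780) = 780
  i=8: min(100*2^8, 780) = 780

Answer: 100 200 400 780 780 780 780 780 780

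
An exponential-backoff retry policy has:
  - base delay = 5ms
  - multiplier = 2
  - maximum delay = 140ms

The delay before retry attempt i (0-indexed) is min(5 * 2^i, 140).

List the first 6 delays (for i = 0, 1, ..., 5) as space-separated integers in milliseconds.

Answer: 5 10 20 40 80 140

Derivation:
Computing each delay:
  i=0: min(5*2^0, 140) = 5
  i=1: min(5*2^1, 140) = 10
  i=2: min(5*2^2, 140) = 20
  i=3: min(5*2^3, 140) = 40
  i=4: min(5*2^4, 140) = 80
  i=5: min(5*2^5, 140) = 140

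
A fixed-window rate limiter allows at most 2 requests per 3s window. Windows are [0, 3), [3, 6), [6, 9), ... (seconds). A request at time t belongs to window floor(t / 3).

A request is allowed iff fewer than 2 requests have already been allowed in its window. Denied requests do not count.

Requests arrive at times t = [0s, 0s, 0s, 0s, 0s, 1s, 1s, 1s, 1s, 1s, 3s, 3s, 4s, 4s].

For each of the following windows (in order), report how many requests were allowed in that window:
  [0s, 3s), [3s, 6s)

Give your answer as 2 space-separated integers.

Answer: 2 2

Derivation:
Processing requests:
  req#1 t=0s (window 0): ALLOW
  req#2 t=0s (window 0): ALLOW
  req#3 t=0s (window 0): DENY
  req#4 t=0s (window 0): DENY
  req#5 t=0s (window 0): DENY
  req#6 t=1s (window 0): DENY
  req#7 t=1s (window 0): DENY
  req#8 t=1s (window 0): DENY
  req#9 t=1s (window 0): DENY
  req#10 t=1s (window 0): DENY
  req#11 t=3s (window 1): ALLOW
  req#12 t=3s (window 1): ALLOW
  req#13 t=4s (window 1): DENY
  req#14 t=4s (window 1): DENY

Allowed counts by window: 2 2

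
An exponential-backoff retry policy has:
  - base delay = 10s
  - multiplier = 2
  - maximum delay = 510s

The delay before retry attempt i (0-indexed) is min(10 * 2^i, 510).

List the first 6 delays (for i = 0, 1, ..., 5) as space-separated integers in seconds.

Answer: 10 20 40 80 160 320

Derivation:
Computing each delay:
  i=0: min(10*2^0, 510) = 10
  i=1: min(10*2^1, 510) = 20
  i=2: min(10*2^2, 510) = 40
  i=3: min(10*2^3, 510) = 80
  i=4: min(10*2^4, 510) = 160
  i=5: min(10*2^5, 510) = 320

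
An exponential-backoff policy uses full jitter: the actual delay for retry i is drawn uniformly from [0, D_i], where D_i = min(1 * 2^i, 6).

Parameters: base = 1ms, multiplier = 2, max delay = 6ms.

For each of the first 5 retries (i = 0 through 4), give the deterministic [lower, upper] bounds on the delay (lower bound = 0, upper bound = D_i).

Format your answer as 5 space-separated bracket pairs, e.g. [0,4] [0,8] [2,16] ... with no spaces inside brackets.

Answer: [0,1] [0,2] [0,4] [0,6] [0,6]

Derivation:
Computing bounds per retry:
  i=0: D_i=min(1*2^0,6)=1, bounds=[0,1]
  i=1: D_i=min(1*2^1,6)=2, bounds=[0,2]
  i=2: D_i=min(1*2^2,6)=4, bounds=[0,4]
  i=3: D_i=min(1*2^3,6)=6, bounds=[0,6]
  i=4: D_i=min(1*2^4,6)=6, bounds=[0,6]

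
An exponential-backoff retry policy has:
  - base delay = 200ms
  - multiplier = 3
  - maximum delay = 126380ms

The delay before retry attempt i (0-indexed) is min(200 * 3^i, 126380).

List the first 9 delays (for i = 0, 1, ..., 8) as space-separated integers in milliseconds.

Computing each delay:
  i=0: min(200*3^0, 126380) = 200
  i=1: min(200*3^1, 126380) = 600
  i=2: min(200*3^2, 126380) = 1800
  i=3: min(200*3^3, 126380) = 5400
  i=4: min(200*3^4, 126380) = 16200
  i=5: min(200*3^5, 126380) = 48600
  i=6: min(200*3^6, 126380) = 126380
  i=7: min(200*3^7, 126380) = 126380
  i=8: min(200*3^8, 126380) = 126380

Answer: 200 600 1800 5400 16200 48600 126380 126380 126380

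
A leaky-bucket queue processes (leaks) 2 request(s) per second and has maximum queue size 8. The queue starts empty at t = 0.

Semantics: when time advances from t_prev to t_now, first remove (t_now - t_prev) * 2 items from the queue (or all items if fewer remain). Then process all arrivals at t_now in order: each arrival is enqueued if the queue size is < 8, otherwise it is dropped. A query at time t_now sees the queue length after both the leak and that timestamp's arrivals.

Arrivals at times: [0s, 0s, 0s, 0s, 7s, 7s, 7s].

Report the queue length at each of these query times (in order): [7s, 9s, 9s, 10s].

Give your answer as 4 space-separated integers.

Queue lengths at query times:
  query t=7s: backlog = 3
  query t=9s: backlog = 0
  query t=9s: backlog = 0
  query t=10s: backlog = 0

Answer: 3 0 0 0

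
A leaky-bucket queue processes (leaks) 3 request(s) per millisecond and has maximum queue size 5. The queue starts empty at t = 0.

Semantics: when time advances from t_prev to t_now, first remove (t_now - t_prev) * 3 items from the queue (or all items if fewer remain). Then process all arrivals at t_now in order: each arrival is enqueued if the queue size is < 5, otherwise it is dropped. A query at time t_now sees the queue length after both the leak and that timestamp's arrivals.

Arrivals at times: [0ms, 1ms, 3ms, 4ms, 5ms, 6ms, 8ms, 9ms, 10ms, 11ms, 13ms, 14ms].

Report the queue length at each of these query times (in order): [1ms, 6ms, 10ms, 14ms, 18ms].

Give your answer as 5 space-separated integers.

Queue lengths at query times:
  query t=1ms: backlog = 1
  query t=6ms: backlog = 1
  query t=10ms: backlog = 1
  query t=14ms: backlog = 1
  query t=18ms: backlog = 0

Answer: 1 1 1 1 0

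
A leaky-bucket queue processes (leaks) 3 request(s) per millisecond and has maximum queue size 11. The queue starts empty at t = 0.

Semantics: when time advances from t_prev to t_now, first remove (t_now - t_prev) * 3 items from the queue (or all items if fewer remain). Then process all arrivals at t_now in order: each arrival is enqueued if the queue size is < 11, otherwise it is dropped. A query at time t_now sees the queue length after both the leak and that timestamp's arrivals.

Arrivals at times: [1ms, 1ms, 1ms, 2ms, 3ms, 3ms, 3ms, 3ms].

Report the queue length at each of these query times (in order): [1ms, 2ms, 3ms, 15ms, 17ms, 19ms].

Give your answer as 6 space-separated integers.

Answer: 3 1 4 0 0 0

Derivation:
Queue lengths at query times:
  query t=1ms: backlog = 3
  query t=2ms: backlog = 1
  query t=3ms: backlog = 4
  query t=15ms: backlog = 0
  query t=17ms: backlog = 0
  query t=19ms: backlog = 0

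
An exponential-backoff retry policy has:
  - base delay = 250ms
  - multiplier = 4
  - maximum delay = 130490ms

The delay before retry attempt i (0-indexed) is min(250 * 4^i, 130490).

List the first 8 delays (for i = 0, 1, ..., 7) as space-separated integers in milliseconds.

Computing each delay:
  i=0: min(250*4^0, 130490) = 250
  i=1: min(250*4^1, 130490) = 1000
  i=2: min(250*4^2, 130490) = 4000
  i=3: min(250*4^3, 130490) = 16000
  i=4: min(250*4^4, 130490) = 64000
  i=5: min(250*4^5, 130490) = 130490
  i=6: min(250*4^6, 130490) = 130490
  i=7: min(250*4^7, 130490) = 130490

Answer: 250 1000 4000 16000 64000 130490 130490 130490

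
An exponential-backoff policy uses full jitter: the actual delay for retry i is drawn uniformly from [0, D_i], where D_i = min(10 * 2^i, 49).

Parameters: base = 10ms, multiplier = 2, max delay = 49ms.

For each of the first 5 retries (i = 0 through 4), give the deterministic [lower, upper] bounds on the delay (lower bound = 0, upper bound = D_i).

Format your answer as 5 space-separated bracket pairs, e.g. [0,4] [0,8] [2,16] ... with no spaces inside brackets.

Answer: [0,10] [0,20] [0,40] [0,49] [0,49]

Derivation:
Computing bounds per retry:
  i=0: D_i=min(10*2^0,49)=10, bounds=[0,10]
  i=1: D_i=min(10*2^1,49)=20, bounds=[0,20]
  i=2: D_i=min(10*2^2,49)=40, bounds=[0,40]
  i=3: D_i=min(10*2^3,49)=49, bounds=[0,49]
  i=4: D_i=min(10*2^4,49)=49, bounds=[0,49]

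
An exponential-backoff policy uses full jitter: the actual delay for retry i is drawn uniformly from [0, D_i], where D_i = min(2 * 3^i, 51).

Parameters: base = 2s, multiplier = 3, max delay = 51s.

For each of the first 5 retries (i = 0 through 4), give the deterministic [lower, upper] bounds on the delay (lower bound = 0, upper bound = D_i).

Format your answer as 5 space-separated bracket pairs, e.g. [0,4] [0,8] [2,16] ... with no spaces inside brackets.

Computing bounds per retry:
  i=0: D_i=min(2*3^0,51)=2, bounds=[0,2]
  i=1: D_i=min(2*3^1,51)=6, bounds=[0,6]
  i=2: D_i=min(2*3^2,51)=18, bounds=[0,18]
  i=3: D_i=min(2*3^3,51)=51, bounds=[0,51]
  i=4: D_i=min(2*3^4,51)=51, bounds=[0,51]

Answer: [0,2] [0,6] [0,18] [0,51] [0,51]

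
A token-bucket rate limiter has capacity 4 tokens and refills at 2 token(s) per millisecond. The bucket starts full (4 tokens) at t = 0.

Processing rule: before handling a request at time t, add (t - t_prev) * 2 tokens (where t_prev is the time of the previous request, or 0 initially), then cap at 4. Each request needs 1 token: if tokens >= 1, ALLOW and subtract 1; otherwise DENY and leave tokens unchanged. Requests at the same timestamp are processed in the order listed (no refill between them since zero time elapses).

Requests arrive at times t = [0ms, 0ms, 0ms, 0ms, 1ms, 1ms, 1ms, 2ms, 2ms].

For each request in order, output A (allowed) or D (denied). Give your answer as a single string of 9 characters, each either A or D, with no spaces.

Answer: AAAAAADAA

Derivation:
Simulating step by step:
  req#1 t=0ms: ALLOW
  req#2 t=0ms: ALLOW
  req#3 t=0ms: ALLOW
  req#4 t=0ms: ALLOW
  req#5 t=1ms: ALLOW
  req#6 t=1ms: ALLOW
  req#7 t=1ms: DENY
  req#8 t=2ms: ALLOW
  req#9 t=2ms: ALLOW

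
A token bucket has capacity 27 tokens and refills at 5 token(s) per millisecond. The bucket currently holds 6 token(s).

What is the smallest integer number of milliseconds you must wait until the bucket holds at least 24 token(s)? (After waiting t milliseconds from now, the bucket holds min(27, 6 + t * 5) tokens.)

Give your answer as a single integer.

Answer: 4

Derivation:
Need 6 + t * 5 >= 24, so t >= 18/5.
Smallest integer t = ceil(18/5) = 4.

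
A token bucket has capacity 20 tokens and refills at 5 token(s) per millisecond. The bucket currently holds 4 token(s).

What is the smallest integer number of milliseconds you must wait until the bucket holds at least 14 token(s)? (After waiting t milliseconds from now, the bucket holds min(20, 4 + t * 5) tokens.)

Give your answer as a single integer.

Answer: 2

Derivation:
Need 4 + t * 5 >= 14, so t >= 10/5.
Smallest integer t = ceil(10/5) = 2.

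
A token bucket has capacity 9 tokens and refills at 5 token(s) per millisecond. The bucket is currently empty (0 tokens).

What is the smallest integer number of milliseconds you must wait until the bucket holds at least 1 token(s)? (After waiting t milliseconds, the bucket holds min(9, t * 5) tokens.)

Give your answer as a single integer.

Answer: 1

Derivation:
Need t * 5 >= 1, so t >= 1/5.
Smallest integer t = ceil(1/5) = 1.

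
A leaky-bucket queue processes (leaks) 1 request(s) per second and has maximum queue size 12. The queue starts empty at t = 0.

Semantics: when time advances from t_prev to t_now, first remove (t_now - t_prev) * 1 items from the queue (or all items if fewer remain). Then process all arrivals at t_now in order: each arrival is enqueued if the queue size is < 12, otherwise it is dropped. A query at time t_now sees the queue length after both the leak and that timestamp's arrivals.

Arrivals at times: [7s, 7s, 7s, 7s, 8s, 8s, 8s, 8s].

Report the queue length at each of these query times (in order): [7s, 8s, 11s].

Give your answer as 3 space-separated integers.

Answer: 4 7 4

Derivation:
Queue lengths at query times:
  query t=7s: backlog = 4
  query t=8s: backlog = 7
  query t=11s: backlog = 4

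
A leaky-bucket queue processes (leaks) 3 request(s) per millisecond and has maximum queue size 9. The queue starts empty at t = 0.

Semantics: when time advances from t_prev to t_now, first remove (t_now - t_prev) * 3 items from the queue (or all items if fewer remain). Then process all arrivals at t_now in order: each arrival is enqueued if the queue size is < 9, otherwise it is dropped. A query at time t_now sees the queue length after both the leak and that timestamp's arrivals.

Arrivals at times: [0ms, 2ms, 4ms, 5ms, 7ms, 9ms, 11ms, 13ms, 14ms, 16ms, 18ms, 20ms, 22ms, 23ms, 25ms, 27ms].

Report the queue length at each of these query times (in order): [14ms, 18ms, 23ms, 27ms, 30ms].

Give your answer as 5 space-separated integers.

Queue lengths at query times:
  query t=14ms: backlog = 1
  query t=18ms: backlog = 1
  query t=23ms: backlog = 1
  query t=27ms: backlog = 1
  query t=30ms: backlog = 0

Answer: 1 1 1 1 0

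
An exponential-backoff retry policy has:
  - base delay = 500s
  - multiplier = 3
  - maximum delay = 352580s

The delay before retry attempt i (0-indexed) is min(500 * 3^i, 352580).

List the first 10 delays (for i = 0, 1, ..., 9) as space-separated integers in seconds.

Computing each delay:
  i=0: min(500*3^0, 352580) = 500
  i=1: min(500*3^1, 352580) = 1500
  i=2: min(500*3^2, 352580) = 4500
  i=3: min(500*3^3, 352580) = 13500
  i=4: min(500*3^4, 352580) = 40500
  i=5: min(500*3^5, 352580) = 121500
  i=6: min(500*3^6, 352580) = 352580
  i=7: min(500*3^7, 352580) = 352580
  i=8: min(500*3^8, 352580) = 352580
  i=9: min(500*3^9, 352580) = 352580

Answer: 500 1500 4500 13500 40500 121500 352580 352580 352580 352580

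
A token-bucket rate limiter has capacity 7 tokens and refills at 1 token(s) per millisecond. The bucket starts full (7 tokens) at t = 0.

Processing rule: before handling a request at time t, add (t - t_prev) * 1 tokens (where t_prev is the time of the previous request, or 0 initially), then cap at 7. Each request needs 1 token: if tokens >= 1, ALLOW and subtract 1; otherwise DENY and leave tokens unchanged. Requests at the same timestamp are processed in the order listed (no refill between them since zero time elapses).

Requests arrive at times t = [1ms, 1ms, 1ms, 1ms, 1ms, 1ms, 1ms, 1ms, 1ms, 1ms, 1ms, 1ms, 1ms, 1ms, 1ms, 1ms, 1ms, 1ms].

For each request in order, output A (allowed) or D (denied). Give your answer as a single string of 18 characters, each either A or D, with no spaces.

Answer: AAAAAAADDDDDDDDDDD

Derivation:
Simulating step by step:
  req#1 t=1ms: ALLOW
  req#2 t=1ms: ALLOW
  req#3 t=1ms: ALLOW
  req#4 t=1ms: ALLOW
  req#5 t=1ms: ALLOW
  req#6 t=1ms: ALLOW
  req#7 t=1ms: ALLOW
  req#8 t=1ms: DENY
  req#9 t=1ms: DENY
  req#10 t=1ms: DENY
  req#11 t=1ms: DENY
  req#12 t=1ms: DENY
  req#13 t=1ms: DENY
  req#14 t=1ms: DENY
  req#15 t=1ms: DENY
  req#16 t=1ms: DENY
  req#17 t=1ms: DENY
  req#18 t=1ms: DENY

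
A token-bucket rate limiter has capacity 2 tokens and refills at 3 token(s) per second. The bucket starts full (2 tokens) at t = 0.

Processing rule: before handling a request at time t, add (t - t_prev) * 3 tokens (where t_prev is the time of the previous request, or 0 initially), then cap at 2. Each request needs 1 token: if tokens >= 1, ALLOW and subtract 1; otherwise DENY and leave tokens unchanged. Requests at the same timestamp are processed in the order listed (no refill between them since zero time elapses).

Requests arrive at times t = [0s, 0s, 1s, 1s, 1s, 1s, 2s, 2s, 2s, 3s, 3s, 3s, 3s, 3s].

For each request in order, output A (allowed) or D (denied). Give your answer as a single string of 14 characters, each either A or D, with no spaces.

Answer: AAAADDAADAADDD

Derivation:
Simulating step by step:
  req#1 t=0s: ALLOW
  req#2 t=0s: ALLOW
  req#3 t=1s: ALLOW
  req#4 t=1s: ALLOW
  req#5 t=1s: DENY
  req#6 t=1s: DENY
  req#7 t=2s: ALLOW
  req#8 t=2s: ALLOW
  req#9 t=2s: DENY
  req#10 t=3s: ALLOW
  req#11 t=3s: ALLOW
  req#12 t=3s: DENY
  req#13 t=3s: DENY
  req#14 t=3s: DENY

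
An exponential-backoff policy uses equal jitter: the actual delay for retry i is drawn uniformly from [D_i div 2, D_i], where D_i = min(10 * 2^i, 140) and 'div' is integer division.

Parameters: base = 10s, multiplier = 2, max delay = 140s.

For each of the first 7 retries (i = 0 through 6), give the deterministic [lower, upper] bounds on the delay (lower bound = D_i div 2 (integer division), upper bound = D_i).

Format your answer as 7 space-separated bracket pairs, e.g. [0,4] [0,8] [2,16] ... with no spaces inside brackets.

Answer: [5,10] [10,20] [20,40] [40,80] [70,140] [70,140] [70,140]

Derivation:
Computing bounds per retry:
  i=0: D_i=min(10*2^0,140)=10, bounds=[5,10]
  i=1: D_i=min(10*2^1,140)=20, bounds=[10,20]
  i=2: D_i=min(10*2^2,140)=40, bounds=[20,40]
  i=3: D_i=min(10*2^3,140)=80, bounds=[40,80]
  i=4: D_i=min(10*2^4,140)=140, bounds=[70,140]
  i=5: D_i=min(10*2^5,140)=140, bounds=[70,140]
  i=6: D_i=min(10*2^6,140)=140, bounds=[70,140]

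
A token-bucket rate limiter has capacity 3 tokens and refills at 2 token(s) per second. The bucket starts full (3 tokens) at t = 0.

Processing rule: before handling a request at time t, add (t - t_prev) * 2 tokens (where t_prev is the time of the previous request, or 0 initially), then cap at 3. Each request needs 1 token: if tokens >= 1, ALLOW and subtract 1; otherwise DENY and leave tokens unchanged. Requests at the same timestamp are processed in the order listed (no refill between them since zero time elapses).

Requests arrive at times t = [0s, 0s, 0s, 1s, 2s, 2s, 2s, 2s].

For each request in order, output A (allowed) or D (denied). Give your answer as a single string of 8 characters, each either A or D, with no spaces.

Answer: AAAAAAAD

Derivation:
Simulating step by step:
  req#1 t=0s: ALLOW
  req#2 t=0s: ALLOW
  req#3 t=0s: ALLOW
  req#4 t=1s: ALLOW
  req#5 t=2s: ALLOW
  req#6 t=2s: ALLOW
  req#7 t=2s: ALLOW
  req#8 t=2s: DENY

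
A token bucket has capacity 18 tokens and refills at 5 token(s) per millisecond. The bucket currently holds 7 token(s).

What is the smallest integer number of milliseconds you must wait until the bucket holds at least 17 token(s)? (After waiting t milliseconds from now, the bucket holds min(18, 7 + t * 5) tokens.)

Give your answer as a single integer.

Answer: 2

Derivation:
Need 7 + t * 5 >= 17, so t >= 10/5.
Smallest integer t = ceil(10/5) = 2.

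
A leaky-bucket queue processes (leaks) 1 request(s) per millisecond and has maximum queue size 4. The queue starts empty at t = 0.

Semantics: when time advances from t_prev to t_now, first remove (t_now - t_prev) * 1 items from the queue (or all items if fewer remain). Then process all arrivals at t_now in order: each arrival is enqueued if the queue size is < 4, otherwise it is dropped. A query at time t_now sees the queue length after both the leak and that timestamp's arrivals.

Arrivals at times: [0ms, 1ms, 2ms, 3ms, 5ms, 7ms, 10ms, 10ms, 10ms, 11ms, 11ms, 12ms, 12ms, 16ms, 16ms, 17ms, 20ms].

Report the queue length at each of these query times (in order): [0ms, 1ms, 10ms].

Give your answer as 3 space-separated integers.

Answer: 1 1 3

Derivation:
Queue lengths at query times:
  query t=0ms: backlog = 1
  query t=1ms: backlog = 1
  query t=10ms: backlog = 3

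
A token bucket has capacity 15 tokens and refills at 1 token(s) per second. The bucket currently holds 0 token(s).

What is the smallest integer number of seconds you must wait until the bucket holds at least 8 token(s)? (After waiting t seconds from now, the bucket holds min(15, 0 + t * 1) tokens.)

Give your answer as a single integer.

Need 0 + t * 1 >= 8, so t >= 8/1.
Smallest integer t = ceil(8/1) = 8.

Answer: 8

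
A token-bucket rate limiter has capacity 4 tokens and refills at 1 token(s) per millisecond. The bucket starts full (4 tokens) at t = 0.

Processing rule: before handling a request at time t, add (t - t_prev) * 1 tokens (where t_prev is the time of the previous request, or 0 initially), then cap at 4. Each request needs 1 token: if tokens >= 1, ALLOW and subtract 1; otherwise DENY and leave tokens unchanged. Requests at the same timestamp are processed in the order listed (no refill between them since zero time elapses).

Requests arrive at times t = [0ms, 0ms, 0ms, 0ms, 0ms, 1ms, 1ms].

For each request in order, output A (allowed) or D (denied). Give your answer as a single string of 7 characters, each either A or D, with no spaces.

Simulating step by step:
  req#1 t=0ms: ALLOW
  req#2 t=0ms: ALLOW
  req#3 t=0ms: ALLOW
  req#4 t=0ms: ALLOW
  req#5 t=0ms: DENY
  req#6 t=1ms: ALLOW
  req#7 t=1ms: DENY

Answer: AAAADAD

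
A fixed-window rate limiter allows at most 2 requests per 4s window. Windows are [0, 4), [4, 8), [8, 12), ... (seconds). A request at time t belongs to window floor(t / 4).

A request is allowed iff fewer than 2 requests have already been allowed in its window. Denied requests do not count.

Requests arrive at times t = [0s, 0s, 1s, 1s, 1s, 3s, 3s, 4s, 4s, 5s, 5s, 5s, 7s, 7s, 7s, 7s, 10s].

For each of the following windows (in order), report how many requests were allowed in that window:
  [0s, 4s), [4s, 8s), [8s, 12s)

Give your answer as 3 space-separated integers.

Answer: 2 2 1

Derivation:
Processing requests:
  req#1 t=0s (window 0): ALLOW
  req#2 t=0s (window 0): ALLOW
  req#3 t=1s (window 0): DENY
  req#4 t=1s (window 0): DENY
  req#5 t=1s (window 0): DENY
  req#6 t=3s (window 0): DENY
  req#7 t=3s (window 0): DENY
  req#8 t=4s (window 1): ALLOW
  req#9 t=4s (window 1): ALLOW
  req#10 t=5s (window 1): DENY
  req#11 t=5s (window 1): DENY
  req#12 t=5s (window 1): DENY
  req#13 t=7s (window 1): DENY
  req#14 t=7s (window 1): DENY
  req#15 t=7s (window 1): DENY
  req#16 t=7s (window 1): DENY
  req#17 t=10s (window 2): ALLOW

Allowed counts by window: 2 2 1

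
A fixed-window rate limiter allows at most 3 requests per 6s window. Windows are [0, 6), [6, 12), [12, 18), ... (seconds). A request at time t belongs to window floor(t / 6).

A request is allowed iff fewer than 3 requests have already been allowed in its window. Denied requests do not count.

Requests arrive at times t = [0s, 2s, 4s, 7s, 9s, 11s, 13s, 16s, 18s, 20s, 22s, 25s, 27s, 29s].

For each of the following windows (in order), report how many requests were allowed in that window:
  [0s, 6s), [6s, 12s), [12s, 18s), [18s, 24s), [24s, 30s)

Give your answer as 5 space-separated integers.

Answer: 3 3 2 3 3

Derivation:
Processing requests:
  req#1 t=0s (window 0): ALLOW
  req#2 t=2s (window 0): ALLOW
  req#3 t=4s (window 0): ALLOW
  req#4 t=7s (window 1): ALLOW
  req#5 t=9s (window 1): ALLOW
  req#6 t=11s (window 1): ALLOW
  req#7 t=13s (window 2): ALLOW
  req#8 t=16s (window 2): ALLOW
  req#9 t=18s (window 3): ALLOW
  req#10 t=20s (window 3): ALLOW
  req#11 t=22s (window 3): ALLOW
  req#12 t=25s (window 4): ALLOW
  req#13 t=27s (window 4): ALLOW
  req#14 t=29s (window 4): ALLOW

Allowed counts by window: 3 3 2 3 3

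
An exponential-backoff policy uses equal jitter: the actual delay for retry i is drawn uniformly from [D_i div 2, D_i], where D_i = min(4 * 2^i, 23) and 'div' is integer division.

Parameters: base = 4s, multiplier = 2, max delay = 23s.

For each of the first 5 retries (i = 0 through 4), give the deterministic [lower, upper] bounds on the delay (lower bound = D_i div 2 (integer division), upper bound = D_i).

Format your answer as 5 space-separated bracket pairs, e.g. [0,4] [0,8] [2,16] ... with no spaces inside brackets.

Computing bounds per retry:
  i=0: D_i=min(4*2^0,23)=4, bounds=[2,4]
  i=1: D_i=min(4*2^1,23)=8, bounds=[4,8]
  i=2: D_i=min(4*2^2,23)=16, bounds=[8,16]
  i=3: D_i=min(4*2^3,23)=23, bounds=[11,23]
  i=4: D_i=min(4*2^4,23)=23, bounds=[11,23]

Answer: [2,4] [4,8] [8,16] [11,23] [11,23]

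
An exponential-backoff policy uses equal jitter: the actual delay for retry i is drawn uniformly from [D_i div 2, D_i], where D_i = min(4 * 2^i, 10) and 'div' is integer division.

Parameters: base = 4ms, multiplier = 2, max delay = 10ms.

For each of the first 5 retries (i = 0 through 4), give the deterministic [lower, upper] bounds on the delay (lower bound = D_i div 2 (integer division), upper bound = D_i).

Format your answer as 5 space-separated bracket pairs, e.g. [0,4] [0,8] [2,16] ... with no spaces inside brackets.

Computing bounds per retry:
  i=0: D_i=min(4*2^0,10)=4, bounds=[2,4]
  i=1: D_i=min(4*2^1,10)=8, bounds=[4,8]
  i=2: D_i=min(4*2^2,10)=10, bounds=[5,10]
  i=3: D_i=min(4*2^3,10)=10, bounds=[5,10]
  i=4: D_i=min(4*2^4,10)=10, bounds=[5,10]

Answer: [2,4] [4,8] [5,10] [5,10] [5,10]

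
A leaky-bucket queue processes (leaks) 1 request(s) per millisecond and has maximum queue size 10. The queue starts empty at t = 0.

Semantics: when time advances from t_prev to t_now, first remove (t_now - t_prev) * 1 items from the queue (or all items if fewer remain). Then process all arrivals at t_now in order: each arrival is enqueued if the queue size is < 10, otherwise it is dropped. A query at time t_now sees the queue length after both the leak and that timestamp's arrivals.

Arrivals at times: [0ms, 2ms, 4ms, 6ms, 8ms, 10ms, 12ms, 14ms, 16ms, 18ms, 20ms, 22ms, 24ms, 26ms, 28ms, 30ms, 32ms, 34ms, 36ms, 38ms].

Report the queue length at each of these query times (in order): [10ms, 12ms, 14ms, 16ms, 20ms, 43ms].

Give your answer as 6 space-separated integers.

Queue lengths at query times:
  query t=10ms: backlog = 1
  query t=12ms: backlog = 1
  query t=14ms: backlog = 1
  query t=16ms: backlog = 1
  query t=20ms: backlog = 1
  query t=43ms: backlog = 0

Answer: 1 1 1 1 1 0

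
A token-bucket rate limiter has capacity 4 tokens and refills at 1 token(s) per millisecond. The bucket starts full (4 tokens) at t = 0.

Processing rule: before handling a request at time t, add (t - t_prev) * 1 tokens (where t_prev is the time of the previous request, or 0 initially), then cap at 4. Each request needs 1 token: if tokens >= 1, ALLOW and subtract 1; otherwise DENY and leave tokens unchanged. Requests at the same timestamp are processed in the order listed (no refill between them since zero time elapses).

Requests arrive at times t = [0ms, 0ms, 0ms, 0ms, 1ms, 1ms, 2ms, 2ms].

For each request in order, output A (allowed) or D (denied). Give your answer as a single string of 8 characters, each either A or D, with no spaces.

Answer: AAAAADAD

Derivation:
Simulating step by step:
  req#1 t=0ms: ALLOW
  req#2 t=0ms: ALLOW
  req#3 t=0ms: ALLOW
  req#4 t=0ms: ALLOW
  req#5 t=1ms: ALLOW
  req#6 t=1ms: DENY
  req#7 t=2ms: ALLOW
  req#8 t=2ms: DENY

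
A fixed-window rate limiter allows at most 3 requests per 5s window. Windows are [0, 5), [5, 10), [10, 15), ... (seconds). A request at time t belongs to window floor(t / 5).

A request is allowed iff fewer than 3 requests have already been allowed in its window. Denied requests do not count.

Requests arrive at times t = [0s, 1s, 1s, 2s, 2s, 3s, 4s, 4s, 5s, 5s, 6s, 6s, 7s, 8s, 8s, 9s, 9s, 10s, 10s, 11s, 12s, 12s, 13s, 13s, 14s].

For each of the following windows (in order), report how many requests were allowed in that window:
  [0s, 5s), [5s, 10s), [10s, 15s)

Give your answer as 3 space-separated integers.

Processing requests:
  req#1 t=0s (window 0): ALLOW
  req#2 t=1s (window 0): ALLOW
  req#3 t=1s (window 0): ALLOW
  req#4 t=2s (window 0): DENY
  req#5 t=2s (window 0): DENY
  req#6 t=3s (window 0): DENY
  req#7 t=4s (window 0): DENY
  req#8 t=4s (window 0): DENY
  req#9 t=5s (window 1): ALLOW
  req#10 t=5s (window 1): ALLOW
  req#11 t=6s (window 1): ALLOW
  req#12 t=6s (window 1): DENY
  req#13 t=7s (window 1): DENY
  req#14 t=8s (window 1): DENY
  req#15 t=8s (window 1): DENY
  req#16 t=9s (window 1): DENY
  req#17 t=9s (window 1): DENY
  req#18 t=10s (window 2): ALLOW
  req#19 t=10s (window 2): ALLOW
  req#20 t=11s (window 2): ALLOW
  req#21 t=12s (window 2): DENY
  req#22 t=12s (window 2): DENY
  req#23 t=13s (window 2): DENY
  req#24 t=13s (window 2): DENY
  req#25 t=14s (window 2): DENY

Allowed counts by window: 3 3 3

Answer: 3 3 3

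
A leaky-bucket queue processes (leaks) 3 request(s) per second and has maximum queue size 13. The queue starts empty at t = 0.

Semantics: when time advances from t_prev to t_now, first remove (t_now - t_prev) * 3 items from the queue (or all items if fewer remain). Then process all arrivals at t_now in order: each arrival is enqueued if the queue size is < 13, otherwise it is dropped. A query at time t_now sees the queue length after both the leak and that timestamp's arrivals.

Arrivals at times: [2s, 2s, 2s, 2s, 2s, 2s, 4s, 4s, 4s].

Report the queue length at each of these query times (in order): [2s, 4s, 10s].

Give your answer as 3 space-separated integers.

Queue lengths at query times:
  query t=2s: backlog = 6
  query t=4s: backlog = 3
  query t=10s: backlog = 0

Answer: 6 3 0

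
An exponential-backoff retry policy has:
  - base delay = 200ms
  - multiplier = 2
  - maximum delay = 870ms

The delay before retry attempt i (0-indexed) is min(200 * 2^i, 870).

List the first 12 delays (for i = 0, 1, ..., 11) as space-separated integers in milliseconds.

Answer: 200 400 800 870 870 870 870 870 870 870 870 870

Derivation:
Computing each delay:
  i=0: min(200*2^0, 870) = 200
  i=1: min(200*2^1, 870) = 400
  i=2: min(200*2^2, 870) = 800
  i=3: min(200*2^3, 870) = 870
  i=4: min(200*2^4, 870) = 870
  i=5: min(200*2^5, 870) = 870
  i=6: min(200*2^6, 870) = 870
  i=7: min(200*2^7, 870) = 870
  i=8: min(200*2^8, 870) = 870
  i=9: min(200*2^9, 870) = 870
  i=10: min(200*2^10, 870) = 870
  i=11: min(200*2^11, 870) = 870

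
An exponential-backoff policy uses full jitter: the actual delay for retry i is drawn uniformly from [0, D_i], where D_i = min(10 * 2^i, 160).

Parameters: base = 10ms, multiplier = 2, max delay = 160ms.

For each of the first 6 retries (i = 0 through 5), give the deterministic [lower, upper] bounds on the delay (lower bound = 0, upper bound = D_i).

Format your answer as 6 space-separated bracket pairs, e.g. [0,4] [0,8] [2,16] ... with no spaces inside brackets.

Computing bounds per retry:
  i=0: D_i=min(10*2^0,160)=10, bounds=[0,10]
  i=1: D_i=min(10*2^1,160)=20, bounds=[0,20]
  i=2: D_i=min(10*2^2,160)=40, bounds=[0,40]
  i=3: D_i=min(10*2^3,160)=80, bounds=[0,80]
  i=4: D_i=min(10*2^4,160)=160, bounds=[0,160]
  i=5: D_i=min(10*2^5,160)=160, bounds=[0,160]

Answer: [0,10] [0,20] [0,40] [0,80] [0,160] [0,160]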